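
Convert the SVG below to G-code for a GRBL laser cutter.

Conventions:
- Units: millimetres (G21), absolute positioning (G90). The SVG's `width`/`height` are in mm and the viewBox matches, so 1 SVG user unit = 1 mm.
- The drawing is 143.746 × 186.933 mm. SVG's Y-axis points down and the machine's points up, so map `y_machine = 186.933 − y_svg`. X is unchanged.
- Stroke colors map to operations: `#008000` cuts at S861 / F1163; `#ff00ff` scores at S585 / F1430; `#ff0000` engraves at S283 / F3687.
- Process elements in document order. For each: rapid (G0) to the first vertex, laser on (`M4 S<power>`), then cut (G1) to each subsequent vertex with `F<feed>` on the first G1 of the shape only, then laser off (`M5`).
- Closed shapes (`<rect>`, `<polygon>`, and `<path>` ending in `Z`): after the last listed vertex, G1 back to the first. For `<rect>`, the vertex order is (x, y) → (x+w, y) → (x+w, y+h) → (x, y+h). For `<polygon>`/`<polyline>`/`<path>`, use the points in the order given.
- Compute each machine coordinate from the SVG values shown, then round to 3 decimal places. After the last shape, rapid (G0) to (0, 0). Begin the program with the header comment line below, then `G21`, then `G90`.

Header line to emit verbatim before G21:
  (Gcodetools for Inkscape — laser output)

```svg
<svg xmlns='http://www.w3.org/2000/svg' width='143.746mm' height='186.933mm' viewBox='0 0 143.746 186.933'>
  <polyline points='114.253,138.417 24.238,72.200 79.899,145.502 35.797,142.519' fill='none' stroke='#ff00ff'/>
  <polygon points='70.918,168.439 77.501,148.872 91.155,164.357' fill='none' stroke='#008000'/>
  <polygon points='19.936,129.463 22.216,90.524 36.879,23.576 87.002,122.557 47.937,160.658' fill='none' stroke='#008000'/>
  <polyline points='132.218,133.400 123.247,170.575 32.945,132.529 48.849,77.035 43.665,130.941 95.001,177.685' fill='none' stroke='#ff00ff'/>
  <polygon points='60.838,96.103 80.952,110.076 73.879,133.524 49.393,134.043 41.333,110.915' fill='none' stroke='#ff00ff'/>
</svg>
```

(Gcodetools for Inkscape — laser output)
G21
G90
G0 X114.253 Y48.516
M4 S585
G1 X24.238 Y114.733 F1430
G1 X79.899 Y41.431
G1 X35.797 Y44.414
M5
G0 X70.918 Y18.494
M4 S861
G1 X77.501 Y38.061 F1163
G1 X91.155 Y22.576
G1 X70.918 Y18.494
M5
G0 X19.936 Y57.470
M4 S861
G1 X22.216 Y96.409 F1163
G1 X36.879 Y163.357
G1 X87.002 Y64.376
G1 X47.937 Y26.275
G1 X19.936 Y57.470
M5
G0 X132.218 Y53.533
M4 S585
G1 X123.247 Y16.358 F1430
G1 X32.945 Y54.404
G1 X48.849 Y109.898
G1 X43.665 Y55.992
G1 X95.001 Y9.248
M5
G0 X60.838 Y90.830
M4 S585
G1 X80.952 Y76.857 F1430
G1 X73.879 Y53.409
G1 X49.393 Y52.890
G1 X41.333 Y76.018
G1 X60.838 Y90.830
M5
G0 X0.000 Y0.000

viewBox `0 0 143.746 186.933` with mm width/height → 1 unit = 1 mm. Flip: y_m = 186.933 − y_svg.

**Shape 1** — `<polyline>` open polyline, stroke `#ff00ff` → score (S585, F1430). Machine vertices: (114.253,48.516) → (24.238,114.733) → (79.899,41.431) → (35.797,44.414). Open path.

**Shape 2** — `<polygon>` regular polygon, stroke `#008000` → cut (S861, F1163). Machine vertices: (70.918,18.494) → (77.501,38.061) → (91.155,22.576) → (70.918,18.494). Closed: final G1 returns to the first vertex.

**Shape 3** — `<polygon>` closed polygon, stroke `#008000` → cut (S861, F1163). Machine vertices: (19.936,57.470) → (22.216,96.409) → (36.879,163.357) → (87.002,64.376) → (47.937,26.275) → (19.936,57.470). Closed: final G1 returns to the first vertex.

**Shape 4** — `<polyline>` open polyline, stroke `#ff00ff` → score (S585, F1430). Machine vertices: (132.218,53.533) → (123.247,16.358) → (32.945,54.404) → (48.849,109.898) → (43.665,55.992) → (95.001,9.248). Open path.

**Shape 5** — `<polygon>` regular polygon, stroke `#ff00ff` → score (S585, F1430). Machine vertices: (60.838,90.830) → (80.952,76.857) → (73.879,53.409) → (49.393,52.890) → (41.333,76.018) → (60.838,90.830). Closed: final G1 returns to the first vertex.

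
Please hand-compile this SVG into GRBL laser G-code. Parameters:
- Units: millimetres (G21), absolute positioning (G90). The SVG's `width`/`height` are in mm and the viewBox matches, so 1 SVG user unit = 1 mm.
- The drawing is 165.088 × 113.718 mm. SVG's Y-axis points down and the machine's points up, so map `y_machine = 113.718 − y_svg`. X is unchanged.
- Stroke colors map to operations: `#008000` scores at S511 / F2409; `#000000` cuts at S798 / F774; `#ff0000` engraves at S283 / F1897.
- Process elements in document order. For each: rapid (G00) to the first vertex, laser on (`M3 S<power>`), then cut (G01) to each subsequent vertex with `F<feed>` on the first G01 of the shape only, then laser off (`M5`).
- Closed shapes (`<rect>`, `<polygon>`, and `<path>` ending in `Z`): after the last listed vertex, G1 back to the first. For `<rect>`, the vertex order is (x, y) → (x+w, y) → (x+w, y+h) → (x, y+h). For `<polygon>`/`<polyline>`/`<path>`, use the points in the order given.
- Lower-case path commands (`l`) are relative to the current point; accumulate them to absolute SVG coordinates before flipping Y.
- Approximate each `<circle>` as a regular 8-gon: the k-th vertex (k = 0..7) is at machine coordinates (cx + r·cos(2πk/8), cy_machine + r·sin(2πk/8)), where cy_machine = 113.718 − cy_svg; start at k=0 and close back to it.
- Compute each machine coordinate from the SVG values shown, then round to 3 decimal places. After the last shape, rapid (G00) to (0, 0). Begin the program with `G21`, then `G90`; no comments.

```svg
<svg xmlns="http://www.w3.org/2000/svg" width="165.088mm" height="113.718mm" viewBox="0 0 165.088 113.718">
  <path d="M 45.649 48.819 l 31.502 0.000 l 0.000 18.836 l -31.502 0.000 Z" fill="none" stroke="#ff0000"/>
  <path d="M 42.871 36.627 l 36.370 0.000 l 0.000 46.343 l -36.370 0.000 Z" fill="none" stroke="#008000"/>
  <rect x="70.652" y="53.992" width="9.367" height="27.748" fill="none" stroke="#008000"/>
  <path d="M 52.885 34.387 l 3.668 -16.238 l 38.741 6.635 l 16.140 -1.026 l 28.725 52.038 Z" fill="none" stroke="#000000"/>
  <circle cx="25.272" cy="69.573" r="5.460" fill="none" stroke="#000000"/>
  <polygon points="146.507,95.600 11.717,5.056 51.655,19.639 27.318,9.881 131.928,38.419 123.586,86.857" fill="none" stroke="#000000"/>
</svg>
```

G21
G90
G00 X45.649 Y64.899
M3 S283
G01 X77.151 Y64.899 F1897
G01 X77.151 Y46.063
G01 X45.649 Y46.063
G01 X45.649 Y64.899
M5
G00 X42.871 Y77.091
M3 S511
G01 X79.241 Y77.091 F2409
G01 X79.241 Y30.748
G01 X42.871 Y30.748
G01 X42.871 Y77.091
M5
G00 X70.652 Y59.726
M3 S511
G01 X80.019 Y59.726 F2409
G01 X80.019 Y31.978
G01 X70.652 Y31.978
G01 X70.652 Y59.726
M5
G00 X52.885 Y79.331
M3 S798
G01 X56.553 Y95.569 F774
G01 X95.294 Y88.934
G01 X111.434 Y89.960
G01 X140.159 Y37.922
G01 X52.885 Y79.331
M5
G00 X30.732 Y44.145
M3 S798
G01 X29.133 Y48.006 F774
G01 X25.272 Y49.605
G01 X21.411 Y48.006
G01 X19.812 Y44.145
G01 X21.411 Y40.284
G01 X25.272 Y38.685
G01 X29.133 Y40.284
G01 X30.732 Y44.145
M5
G00 X146.507 Y18.118
M3 S798
G01 X11.717 Y108.662 F774
G01 X51.655 Y94.079
G01 X27.318 Y103.837
G01 X131.928 Y75.299
G01 X123.586 Y26.861
G01 X146.507 Y18.118
M5
G00 X0.000 Y0.000

Since the viewBox matches the mm dimensions, user units are millimetres directly. The only transform is the Y-flip y_m = 113.718 − y_svg.

Shape 1 is a rectangle drawn with `<path>`. Its stroke #ff0000 means engrave at S283, F1897. After flipping Y the toolpath is (45.649,64.899) → (77.151,64.899) → (77.151,46.063) → (45.649,46.063) → (45.649,64.899), returning to the start.

Shape 2 is a rectangle drawn with `<path>`. Its stroke #008000 means score at S511, F2409. After flipping Y the toolpath is (42.871,77.091) → (79.241,77.091) → (79.241,30.748) → (42.871,30.748) → (42.871,77.091), returning to the start.

Shape 3 is a rectangle drawn with `<rect>`. Its stroke #008000 means score at S511, F2409. After flipping Y the toolpath is (70.652,59.726) → (80.019,59.726) → (80.019,31.978) → (70.652,31.978) → (70.652,59.726), returning to the start.

Shape 4 is a closed polygon drawn with `<path>`. Its stroke #000000 means cut at S798, F774. After flipping Y the toolpath is (52.885,79.331) → (56.553,95.569) → (95.294,88.934) → (111.434,89.960) → (140.159,37.922) → (52.885,79.331), returning to the start.

Shape 5 is a circle drawn with `<circle>`. Its stroke #000000 means cut at S798, F774. After flipping Y the toolpath is (30.732,44.145) → (29.133,48.006) → (25.272,49.605) → (21.411,48.006) → (19.812,44.145) → (21.411,40.284) → (25.272,38.685) → (29.133,40.284) → (30.732,44.145), returning to the start.

Shape 6 is a closed polygon drawn with `<polygon>`. Its stroke #000000 means cut at S798, F774. After flipping Y the toolpath is (146.507,18.118) → (11.717,108.662) → (51.655,94.079) → (27.318,103.837) → (131.928,75.299) → (123.586,26.861) → (146.507,18.118), returning to the start.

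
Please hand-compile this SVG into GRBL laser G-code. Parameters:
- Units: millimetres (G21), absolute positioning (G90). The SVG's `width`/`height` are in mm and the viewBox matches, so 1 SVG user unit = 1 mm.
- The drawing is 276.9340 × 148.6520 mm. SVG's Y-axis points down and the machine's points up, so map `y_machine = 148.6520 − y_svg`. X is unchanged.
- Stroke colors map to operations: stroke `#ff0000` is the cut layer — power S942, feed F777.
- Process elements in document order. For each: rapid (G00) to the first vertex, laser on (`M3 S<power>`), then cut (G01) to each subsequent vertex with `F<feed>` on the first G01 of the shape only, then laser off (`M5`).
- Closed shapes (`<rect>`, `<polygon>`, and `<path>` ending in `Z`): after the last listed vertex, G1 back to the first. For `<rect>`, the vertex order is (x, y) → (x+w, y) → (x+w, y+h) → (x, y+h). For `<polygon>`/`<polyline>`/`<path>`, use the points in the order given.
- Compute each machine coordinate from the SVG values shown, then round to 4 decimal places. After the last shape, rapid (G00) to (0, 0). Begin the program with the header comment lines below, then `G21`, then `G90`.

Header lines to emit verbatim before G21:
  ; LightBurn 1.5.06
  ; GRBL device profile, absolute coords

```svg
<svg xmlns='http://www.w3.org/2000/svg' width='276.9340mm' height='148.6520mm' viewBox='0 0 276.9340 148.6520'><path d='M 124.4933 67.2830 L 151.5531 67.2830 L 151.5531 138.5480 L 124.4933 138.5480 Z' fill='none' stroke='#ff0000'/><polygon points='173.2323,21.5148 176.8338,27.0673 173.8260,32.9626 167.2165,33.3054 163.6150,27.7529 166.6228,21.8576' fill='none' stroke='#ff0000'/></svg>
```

Since the viewBox matches the mm dimensions, user units are millimetres directly. The only transform is the Y-flip y_m = 148.6520 − y_svg.

Shape 1 is a rectangle drawn with `<path>`. Its stroke #ff0000 means cut at S942, F777. After flipping Y the toolpath is (124.4933,81.3690) → (151.5531,81.3690) → (151.5531,10.1040) → (124.4933,10.1040) → (124.4933,81.3690), returning to the start.

Shape 2 is a regular polygon drawn with `<polygon>`. Its stroke #ff0000 means cut at S942, F777. After flipping Y the toolpath is (173.2323,127.1372) → (176.8338,121.5847) → (173.8260,115.6894) → (167.2165,115.3466) → (163.6150,120.8991) → (166.6228,126.7944) → (173.2323,127.1372), returning to the start.

; LightBurn 1.5.06
; GRBL device profile, absolute coords
G21
G90
G00 X124.4933 Y81.3690
M3 S942
G01 X151.5531 Y81.3690 F777
G01 X151.5531 Y10.1040
G01 X124.4933 Y10.1040
G01 X124.4933 Y81.3690
M5
G00 X173.2323 Y127.1372
M3 S942
G01 X176.8338 Y121.5847 F777
G01 X173.8260 Y115.6894
G01 X167.2165 Y115.3466
G01 X163.6150 Y120.8991
G01 X166.6228 Y126.7944
G01 X173.2323 Y127.1372
M5
G00 X0.0000 Y0.0000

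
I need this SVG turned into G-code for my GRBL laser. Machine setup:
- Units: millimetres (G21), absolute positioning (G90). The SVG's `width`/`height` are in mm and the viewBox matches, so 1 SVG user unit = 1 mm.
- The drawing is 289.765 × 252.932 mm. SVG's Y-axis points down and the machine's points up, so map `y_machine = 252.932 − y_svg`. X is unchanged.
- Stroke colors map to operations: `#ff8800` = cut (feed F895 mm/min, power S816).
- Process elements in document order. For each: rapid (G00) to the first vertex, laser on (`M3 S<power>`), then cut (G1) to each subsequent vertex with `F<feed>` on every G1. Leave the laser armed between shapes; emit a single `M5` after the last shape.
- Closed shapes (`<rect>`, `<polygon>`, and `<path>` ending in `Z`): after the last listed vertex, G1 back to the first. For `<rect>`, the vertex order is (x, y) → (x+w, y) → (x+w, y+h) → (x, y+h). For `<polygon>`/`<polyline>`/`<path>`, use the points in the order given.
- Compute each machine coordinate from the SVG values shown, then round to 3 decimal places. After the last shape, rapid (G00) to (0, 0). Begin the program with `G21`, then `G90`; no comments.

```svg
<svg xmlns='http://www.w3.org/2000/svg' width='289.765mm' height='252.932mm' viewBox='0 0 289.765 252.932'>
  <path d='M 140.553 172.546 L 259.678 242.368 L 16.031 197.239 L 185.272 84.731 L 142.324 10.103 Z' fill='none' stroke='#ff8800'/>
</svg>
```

Since the viewBox matches the mm dimensions, user units are millimetres directly. The only transform is the Y-flip y_m = 252.932 − y_svg.

Shape 1 is a closed polygon drawn with `<path>`. Its stroke #ff8800 means cut at S816, F895. After flipping Y the toolpath is (140.553,80.386) → (259.678,10.564) → (16.031,55.693) → (185.272,168.201) → (142.324,242.829) → (140.553,80.386), returning to the start.

G21
G90
G00 X140.553 Y80.386
M3 S816
G1 X259.678 Y10.564 F895
G1 X16.031 Y55.693 F895
G1 X185.272 Y168.201 F895
G1 X142.324 Y242.829 F895
G1 X140.553 Y80.386 F895
M5
G00 X0.000 Y0.000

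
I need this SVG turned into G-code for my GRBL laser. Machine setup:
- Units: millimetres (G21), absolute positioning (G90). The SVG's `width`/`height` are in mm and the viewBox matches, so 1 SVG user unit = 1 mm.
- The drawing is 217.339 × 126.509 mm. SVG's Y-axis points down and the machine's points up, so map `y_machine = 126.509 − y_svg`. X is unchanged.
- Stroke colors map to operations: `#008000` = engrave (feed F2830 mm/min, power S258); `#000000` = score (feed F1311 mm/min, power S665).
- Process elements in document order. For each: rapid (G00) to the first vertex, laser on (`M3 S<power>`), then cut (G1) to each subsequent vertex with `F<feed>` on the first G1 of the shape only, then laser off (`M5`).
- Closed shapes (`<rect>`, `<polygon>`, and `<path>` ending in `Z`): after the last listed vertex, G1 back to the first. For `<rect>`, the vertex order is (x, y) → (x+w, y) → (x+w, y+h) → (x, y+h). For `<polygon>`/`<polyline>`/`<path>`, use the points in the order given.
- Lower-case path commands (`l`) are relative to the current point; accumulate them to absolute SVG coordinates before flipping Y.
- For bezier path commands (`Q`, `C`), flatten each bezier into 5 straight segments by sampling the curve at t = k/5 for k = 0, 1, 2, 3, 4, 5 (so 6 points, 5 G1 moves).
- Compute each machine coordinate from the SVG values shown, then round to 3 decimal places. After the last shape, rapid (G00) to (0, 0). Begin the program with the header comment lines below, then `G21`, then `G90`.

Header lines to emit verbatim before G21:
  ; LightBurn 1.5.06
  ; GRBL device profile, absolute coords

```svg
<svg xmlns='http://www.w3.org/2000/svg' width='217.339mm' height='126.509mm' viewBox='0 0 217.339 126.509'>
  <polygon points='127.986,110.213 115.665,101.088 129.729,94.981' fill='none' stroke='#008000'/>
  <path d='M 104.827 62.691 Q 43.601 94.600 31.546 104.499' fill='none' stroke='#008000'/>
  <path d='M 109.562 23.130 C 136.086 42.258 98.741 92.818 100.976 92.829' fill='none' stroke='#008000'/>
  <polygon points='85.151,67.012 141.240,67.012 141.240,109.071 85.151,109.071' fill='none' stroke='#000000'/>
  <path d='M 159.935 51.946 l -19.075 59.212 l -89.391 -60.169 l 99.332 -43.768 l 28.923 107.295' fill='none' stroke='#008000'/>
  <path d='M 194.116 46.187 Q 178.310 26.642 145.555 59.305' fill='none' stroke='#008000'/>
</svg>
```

; LightBurn 1.5.06
; GRBL device profile, absolute coords
G21
G90
G00 X127.986 Y16.296
M3 S258
G1 X115.665 Y25.421 F2830
G1 X129.729 Y31.528
G1 X127.986 Y16.296
M5
G00 X104.827 Y63.818
M3 S258
G1 X82.303 Y51.935 F2830
G1 X63.714 Y41.812
G1 X49.057 Y33.451
G1 X38.335 Y26.850
G1 X31.546 Y22.010
M5
G00 X109.562 Y103.379
M3 S258
G1 X118.640 Y88.786 F2830
G1 X117.354 Y70.585
G1 X110.672 Y52.710
G1 X103.557 Y39.097
G1 X100.976 Y33.680
M5
G00 X85.151 Y59.497
M3 S665
G1 X141.240 Y59.497 F1311
G1 X141.240 Y17.438
G1 X85.151 Y17.438
G1 X85.151 Y59.497
M5
G00 X159.935 Y74.563
M3 S258
G1 X140.860 Y15.351 F2830
G1 X51.469 Y75.520
G1 X150.801 Y119.288
G1 X179.724 Y11.993
M5
G00 X194.116 Y80.322
M3 S258
G1 X187.116 Y86.052 F2830
G1 X178.759 Y87.605
G1 X169.047 Y84.981
G1 X157.979 Y78.181
G1 X145.555 Y67.204
M5
G00 X0.000 Y0.000

Since the viewBox matches the mm dimensions, user units are millimetres directly. The only transform is the Y-flip y_m = 126.509 − y_svg.

Shape 1 is a regular polygon drawn with `<polygon>`. Its stroke #008000 means engrave at S258, F2830. After flipping Y the toolpath is (127.986,16.296) → (115.665,25.421) → (129.729,31.528) → (127.986,16.296), returning to the start.

Shape 2 is a quadratic bezier drawn with `<path>`. Its stroke #008000 means engrave at S258, F2830. After flipping Y the toolpath is (104.827,63.818) → (82.303,51.935) → (63.714,41.812) → (49.057,33.451) → (38.335,26.850) → (31.546,22.010).

Shape 3 is a cubic bezier drawn with `<path>`. Its stroke #008000 means engrave at S258, F2830. After flipping Y the toolpath is (109.562,103.379) → (118.640,88.786) → (117.354,70.585) → (110.672,52.710) → (103.557,39.097) → (100.976,33.680).

Shape 4 is a rectangle drawn with `<polygon>`. Its stroke #000000 means score at S665, F1311. After flipping Y the toolpath is (85.151,59.497) → (141.240,59.497) → (141.240,17.438) → (85.151,17.438) → (85.151,59.497), returning to the start.

Shape 5 is a open polyline drawn with `<path>`. Its stroke #008000 means engrave at S258, F2830. After flipping Y the toolpath is (159.935,74.563) → (140.860,15.351) → (51.469,75.520) → (150.801,119.288) → (179.724,11.993).

Shape 6 is a quadratic bezier drawn with `<path>`. Its stroke #008000 means engrave at S258, F2830. After flipping Y the toolpath is (194.116,80.322) → (187.116,86.052) → (178.759,87.605) → (169.047,84.981) → (157.979,78.181) → (145.555,67.204).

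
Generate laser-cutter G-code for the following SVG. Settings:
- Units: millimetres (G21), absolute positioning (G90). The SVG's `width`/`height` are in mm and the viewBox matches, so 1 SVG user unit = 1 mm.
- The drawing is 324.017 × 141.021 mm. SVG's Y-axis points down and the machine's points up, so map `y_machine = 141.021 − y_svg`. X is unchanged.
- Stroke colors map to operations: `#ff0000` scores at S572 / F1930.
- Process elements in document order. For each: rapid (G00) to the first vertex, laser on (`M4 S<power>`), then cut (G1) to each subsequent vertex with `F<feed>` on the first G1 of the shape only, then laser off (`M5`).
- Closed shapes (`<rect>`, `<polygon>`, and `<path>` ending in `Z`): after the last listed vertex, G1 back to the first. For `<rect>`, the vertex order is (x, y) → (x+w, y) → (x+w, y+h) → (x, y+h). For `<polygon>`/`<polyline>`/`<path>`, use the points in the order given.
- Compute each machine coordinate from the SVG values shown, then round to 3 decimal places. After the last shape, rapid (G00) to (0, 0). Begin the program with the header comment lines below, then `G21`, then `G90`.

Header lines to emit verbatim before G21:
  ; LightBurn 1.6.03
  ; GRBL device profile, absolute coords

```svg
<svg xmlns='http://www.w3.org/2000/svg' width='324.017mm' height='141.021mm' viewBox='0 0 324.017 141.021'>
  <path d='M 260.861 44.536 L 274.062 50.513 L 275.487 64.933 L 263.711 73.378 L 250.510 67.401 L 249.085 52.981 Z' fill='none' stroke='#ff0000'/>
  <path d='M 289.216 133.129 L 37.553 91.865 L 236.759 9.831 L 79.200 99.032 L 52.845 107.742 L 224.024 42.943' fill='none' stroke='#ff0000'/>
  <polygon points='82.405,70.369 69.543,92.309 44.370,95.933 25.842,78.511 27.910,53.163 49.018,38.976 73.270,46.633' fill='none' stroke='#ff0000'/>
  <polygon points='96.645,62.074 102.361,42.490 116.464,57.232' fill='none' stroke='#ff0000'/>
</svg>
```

; LightBurn 1.6.03
; GRBL device profile, absolute coords
G21
G90
G00 X260.861 Y96.485
M4 S572
G1 X274.062 Y90.508 F1930
G1 X275.487 Y76.088
G1 X263.711 Y67.643
G1 X250.510 Y73.620
G1 X249.085 Y88.040
G1 X260.861 Y96.485
M5
G00 X289.216 Y7.892
M4 S572
G1 X37.553 Y49.156 F1930
G1 X236.759 Y131.190
G1 X79.200 Y41.989
G1 X52.845 Y33.279
G1 X224.024 Y98.078
M5
G00 X82.405 Y70.652
M4 S572
G1 X69.543 Y48.712 F1930
G1 X44.370 Y45.088
G1 X25.842 Y62.510
G1 X27.910 Y87.858
G1 X49.018 Y102.045
G1 X73.270 Y94.388
G1 X82.405 Y70.652
M5
G00 X96.645 Y78.947
M4 S572
G1 X102.361 Y98.531 F1930
G1 X116.464 Y83.789
G1 X96.645 Y78.947
M5
G00 X0.000 Y0.000

1 u = 1 mm; y_m = 141.021 − y.

[1] `<path>` regular polygon, #ff0000→score S572 F1930: (260.861,96.485) → (274.062,90.508) → (275.487,76.088) → (263.711,67.643) → (250.510,73.620) → (249.085,88.040) → (260.861,96.485) (closed)

[2] `<path>` open polyline, #ff0000→score S572 F1930: (289.216,7.892) → (37.553,49.156) → (236.759,131.190) → (79.200,41.989) → (52.845,33.279) → (224.024,98.078)

[3] `<polygon>` regular polygon, #ff0000→score S572 F1930: (82.405,70.652) → (69.543,48.712) → (44.370,45.088) → (25.842,62.510) → (27.910,87.858) → (49.018,102.045) → (73.270,94.388) → (82.405,70.652) (closed)

[4] `<polygon>` regular polygon, #ff0000→score S572 F1930: (96.645,78.947) → (102.361,98.531) → (116.464,83.789) → (96.645,78.947) (closed)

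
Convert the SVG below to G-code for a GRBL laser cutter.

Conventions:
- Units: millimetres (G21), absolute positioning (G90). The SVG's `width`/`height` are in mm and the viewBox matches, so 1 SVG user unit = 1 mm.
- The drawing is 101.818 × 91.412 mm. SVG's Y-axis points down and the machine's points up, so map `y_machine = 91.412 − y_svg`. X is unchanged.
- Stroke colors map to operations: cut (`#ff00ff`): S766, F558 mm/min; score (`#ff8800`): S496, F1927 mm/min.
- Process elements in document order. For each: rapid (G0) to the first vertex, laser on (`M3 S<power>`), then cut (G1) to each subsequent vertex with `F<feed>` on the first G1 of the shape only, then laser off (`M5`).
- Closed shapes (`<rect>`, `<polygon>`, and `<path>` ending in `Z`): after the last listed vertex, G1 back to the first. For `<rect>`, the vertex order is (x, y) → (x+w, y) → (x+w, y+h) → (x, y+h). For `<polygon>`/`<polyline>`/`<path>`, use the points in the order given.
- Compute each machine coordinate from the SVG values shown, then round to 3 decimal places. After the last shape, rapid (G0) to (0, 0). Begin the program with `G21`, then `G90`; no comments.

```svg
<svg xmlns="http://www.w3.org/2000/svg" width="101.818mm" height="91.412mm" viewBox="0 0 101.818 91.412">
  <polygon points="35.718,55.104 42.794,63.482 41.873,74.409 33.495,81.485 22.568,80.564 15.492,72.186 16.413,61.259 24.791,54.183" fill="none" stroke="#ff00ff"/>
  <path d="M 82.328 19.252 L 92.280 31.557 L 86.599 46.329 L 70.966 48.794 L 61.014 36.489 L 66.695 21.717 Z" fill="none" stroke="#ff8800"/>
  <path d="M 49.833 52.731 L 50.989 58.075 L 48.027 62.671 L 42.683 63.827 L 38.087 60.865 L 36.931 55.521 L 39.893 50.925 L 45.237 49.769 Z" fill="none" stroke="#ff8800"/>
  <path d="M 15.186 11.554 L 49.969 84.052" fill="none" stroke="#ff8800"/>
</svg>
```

viewBox `0 0 101.818 91.412` with mm width/height → 1 unit = 1 mm. Flip: y_m = 91.412 − y_svg.

**Shape 1** — `<polygon>` regular polygon, stroke `#ff00ff` → cut (S766, F558). Machine vertices: (35.718,36.308) → (42.794,27.930) → (41.873,17.003) → (33.495,9.927) → (22.568,10.848) → (15.492,19.226) → (16.413,30.153) → (24.791,37.229) → (35.718,36.308). Closed: final G1 returns to the first vertex.

**Shape 2** — `<path>` regular polygon, stroke `#ff8800` → score (S496, F1927). Machine vertices: (82.328,72.160) → (92.280,59.855) → (86.599,45.083) → (70.966,42.618) → (61.014,54.923) → (66.695,69.695) → (82.328,72.160). Closed: final G1 returns to the first vertex.

**Shape 3** — `<path>` regular polygon, stroke `#ff8800` → score (S496, F1927). Machine vertices: (49.833,38.681) → (50.989,33.337) → (48.027,28.741) → (42.683,27.585) → (38.087,30.547) → (36.931,35.891) → (39.893,40.487) → (45.237,41.643) → (49.833,38.681). Closed: final G1 returns to the first vertex.

**Shape 4** — `<path>` line segment, stroke `#ff8800` → score (S496, F1927). Machine vertices: (15.186,79.858) → (49.969,7.360). Open path.

G21
G90
G0 X35.718 Y36.308
M3 S766
G1 X42.794 Y27.930 F558
G1 X41.873 Y17.003
G1 X33.495 Y9.927
G1 X22.568 Y10.848
G1 X15.492 Y19.226
G1 X16.413 Y30.153
G1 X24.791 Y37.229
G1 X35.718 Y36.308
M5
G0 X82.328 Y72.160
M3 S496
G1 X92.280 Y59.855 F1927
G1 X86.599 Y45.083
G1 X70.966 Y42.618
G1 X61.014 Y54.923
G1 X66.695 Y69.695
G1 X82.328 Y72.160
M5
G0 X49.833 Y38.681
M3 S496
G1 X50.989 Y33.337 F1927
G1 X48.027 Y28.741
G1 X42.683 Y27.585
G1 X38.087 Y30.547
G1 X36.931 Y35.891
G1 X39.893 Y40.487
G1 X45.237 Y41.643
G1 X49.833 Y38.681
M5
G0 X15.186 Y79.858
M3 S496
G1 X49.969 Y7.360 F1927
M5
G0 X0.000 Y0.000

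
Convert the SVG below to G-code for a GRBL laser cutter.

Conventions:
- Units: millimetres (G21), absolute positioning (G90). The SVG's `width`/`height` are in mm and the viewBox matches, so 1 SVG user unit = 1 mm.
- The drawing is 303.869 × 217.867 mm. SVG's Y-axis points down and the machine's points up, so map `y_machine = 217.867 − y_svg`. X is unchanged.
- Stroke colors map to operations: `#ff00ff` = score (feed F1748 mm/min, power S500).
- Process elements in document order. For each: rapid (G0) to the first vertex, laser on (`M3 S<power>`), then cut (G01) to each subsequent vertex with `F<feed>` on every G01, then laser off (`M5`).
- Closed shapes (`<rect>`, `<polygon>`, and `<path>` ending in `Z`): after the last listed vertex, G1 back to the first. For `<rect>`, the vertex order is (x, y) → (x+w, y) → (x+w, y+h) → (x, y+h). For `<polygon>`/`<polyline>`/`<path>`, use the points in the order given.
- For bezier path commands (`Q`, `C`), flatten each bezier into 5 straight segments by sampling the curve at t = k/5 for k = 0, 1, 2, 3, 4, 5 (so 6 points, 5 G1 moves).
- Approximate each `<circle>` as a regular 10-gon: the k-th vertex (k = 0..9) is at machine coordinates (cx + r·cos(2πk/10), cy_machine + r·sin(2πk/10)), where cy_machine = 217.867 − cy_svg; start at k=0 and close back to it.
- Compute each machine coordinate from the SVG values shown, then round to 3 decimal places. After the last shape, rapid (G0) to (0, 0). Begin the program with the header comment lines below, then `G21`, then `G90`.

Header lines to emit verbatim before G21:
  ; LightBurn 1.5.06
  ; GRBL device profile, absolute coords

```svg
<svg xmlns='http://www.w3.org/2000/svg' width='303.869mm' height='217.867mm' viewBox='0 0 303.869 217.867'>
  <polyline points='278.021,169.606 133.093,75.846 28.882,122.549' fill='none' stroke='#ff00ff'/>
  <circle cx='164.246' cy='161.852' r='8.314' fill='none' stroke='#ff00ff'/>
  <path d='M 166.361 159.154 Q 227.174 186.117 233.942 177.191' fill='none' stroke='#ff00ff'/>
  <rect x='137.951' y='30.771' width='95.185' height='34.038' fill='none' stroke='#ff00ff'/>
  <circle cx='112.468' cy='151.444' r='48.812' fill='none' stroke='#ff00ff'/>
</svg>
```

; LightBurn 1.5.06
; GRBL device profile, absolute coords
G21
G90
G0 X278.021 Y48.261
M3 S500
G01 X133.093 Y142.021 F1748
G01 X28.882 Y95.318 F1748
M5
G0 X172.560 Y56.015
M3 S500
G01 X170.972 Y60.902 F1748
G01 X166.815 Y63.922 F1748
G01 X161.677 Y63.922 F1748
G01 X157.520 Y60.902 F1748
G01 X155.932 Y56.015 F1748
G01 X157.520 Y51.128 F1748
G01 X161.677 Y48.108 F1748
G01 X166.815 Y48.108 F1748
G01 X170.972 Y51.128 F1748
G01 X172.560 Y56.015 F1748
M5
G0 X166.361 Y58.713
M3 S500
G01 X188.524 Y49.363 F1748
G01 X206.364 Y42.885 F1748
G01 X219.880 Y39.277 F1748
G01 X229.073 Y38.541 F1748
G01 X233.942 Y40.676 F1748
M5
G0 X137.951 Y187.096
M3 S500
G01 X233.136 Y187.096 F1748
G01 X233.136 Y153.058 F1748
G01 X137.951 Y153.058 F1748
G01 X137.951 Y187.096 F1748
M5
G0 X161.280 Y66.423
M3 S500
G01 X151.958 Y95.114 F1748
G01 X127.552 Y112.846 F1748
G01 X97.384 Y112.846 F1748
G01 X72.978 Y95.114 F1748
G01 X63.656 Y66.423 F1748
G01 X72.978 Y37.732 F1748
G01 X97.384 Y20.000 F1748
G01 X127.552 Y20.000 F1748
G01 X151.958 Y37.732 F1748
G01 X161.280 Y66.423 F1748
M5
G0 X0.000 Y0.000

Since the viewBox matches the mm dimensions, user units are millimetres directly. The only transform is the Y-flip y_m = 217.867 − y_svg.

Shape 1 is a open polyline drawn with `<polyline>`. Its stroke #ff00ff means score at S500, F1748. After flipping Y the toolpath is (278.021,48.261) → (133.093,142.021) → (28.882,95.318).

Shape 2 is a circle drawn with `<circle>`. Its stroke #ff00ff means score at S500, F1748. After flipping Y the toolpath is (172.560,56.015) → (170.972,60.902) → (166.815,63.922) → (161.677,63.922) → (157.520,60.902) → (155.932,56.015) → (157.520,51.128) → (161.677,48.108) → (166.815,48.108) → (170.972,51.128) → (172.560,56.015), returning to the start.

Shape 3 is a quadratic bezier drawn with `<path>`. Its stroke #ff00ff means score at S500, F1748. After flipping Y the toolpath is (166.361,58.713) → (188.524,49.363) → (206.364,42.885) → (219.880,39.277) → (229.073,38.541) → (233.942,40.676).

Shape 4 is a rectangle drawn with `<rect>`. Its stroke #ff00ff means score at S500, F1748. After flipping Y the toolpath is (137.951,187.096) → (233.136,187.096) → (233.136,153.058) → (137.951,153.058) → (137.951,187.096), returning to the start.

Shape 5 is a circle drawn with `<circle>`. Its stroke #ff00ff means score at S500, F1748. After flipping Y the toolpath is (161.280,66.423) → (151.958,95.114) → (127.552,112.846) → (97.384,112.846) → (72.978,95.114) → (63.656,66.423) → (72.978,37.732) → (97.384,20.000) → (127.552,20.000) → (151.958,37.732) → (161.280,66.423), returning to the start.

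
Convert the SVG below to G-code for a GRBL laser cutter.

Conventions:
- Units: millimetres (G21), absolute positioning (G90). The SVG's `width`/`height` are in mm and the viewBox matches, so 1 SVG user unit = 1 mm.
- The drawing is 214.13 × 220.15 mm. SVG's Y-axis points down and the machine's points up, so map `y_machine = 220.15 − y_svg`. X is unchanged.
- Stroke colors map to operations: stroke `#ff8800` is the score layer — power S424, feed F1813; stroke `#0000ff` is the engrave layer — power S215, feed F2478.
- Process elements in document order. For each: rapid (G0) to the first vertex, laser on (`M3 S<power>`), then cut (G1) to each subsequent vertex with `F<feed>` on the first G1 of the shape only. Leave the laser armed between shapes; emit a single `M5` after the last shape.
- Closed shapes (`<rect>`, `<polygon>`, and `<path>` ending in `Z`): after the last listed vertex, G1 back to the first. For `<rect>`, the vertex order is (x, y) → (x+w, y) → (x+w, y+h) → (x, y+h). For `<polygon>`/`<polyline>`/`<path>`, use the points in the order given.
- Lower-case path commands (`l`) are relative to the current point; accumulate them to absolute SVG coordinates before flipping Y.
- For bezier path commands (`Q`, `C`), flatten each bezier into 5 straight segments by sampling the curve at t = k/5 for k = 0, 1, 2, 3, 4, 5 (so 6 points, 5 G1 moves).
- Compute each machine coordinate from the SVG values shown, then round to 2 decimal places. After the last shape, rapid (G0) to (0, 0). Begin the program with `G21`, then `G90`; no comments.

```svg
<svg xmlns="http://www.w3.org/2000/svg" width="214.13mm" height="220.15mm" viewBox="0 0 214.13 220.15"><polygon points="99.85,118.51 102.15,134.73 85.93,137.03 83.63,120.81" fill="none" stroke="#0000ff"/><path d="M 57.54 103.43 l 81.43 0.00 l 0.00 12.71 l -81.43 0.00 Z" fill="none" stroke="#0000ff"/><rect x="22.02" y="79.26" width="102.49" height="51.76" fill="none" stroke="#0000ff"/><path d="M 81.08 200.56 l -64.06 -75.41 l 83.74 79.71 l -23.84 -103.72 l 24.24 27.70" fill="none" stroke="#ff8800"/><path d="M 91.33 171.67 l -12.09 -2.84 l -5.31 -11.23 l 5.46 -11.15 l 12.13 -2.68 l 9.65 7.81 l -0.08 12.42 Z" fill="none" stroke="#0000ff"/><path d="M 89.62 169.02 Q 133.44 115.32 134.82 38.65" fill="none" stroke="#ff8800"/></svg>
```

G21
G90
G0 X99.85 Y101.64
M3 S215
G1 X102.15 Y85.42 F2478
G1 X85.93 Y83.12
G1 X83.63 Y99.34
G1 X99.85 Y101.64
G0 X57.54 Y116.72
M3 S215
G1 X138.97 Y116.72 F2478
G1 X138.97 Y104.01
G1 X57.54 Y104.01
G1 X57.54 Y116.72
G0 X22.02 Y140.89
M3 S215
G1 X124.51 Y140.89 F2478
G1 X124.51 Y89.13
G1 X22.02 Y89.13
G1 X22.02 Y140.89
G0 X81.08 Y19.59
M3 S424
G1 X17.02 Y95.00 F1813
G1 X100.76 Y15.29
G1 X76.92 Y119.01
G1 X101.16 Y91.31
G0 X91.33 Y48.48
M3 S215
G1 X79.24 Y51.32 F2478
G1 X73.93 Y62.55
G1 X79.39 Y73.70
G1 X91.52 Y76.38
G1 X101.17 Y68.57
G1 X101.09 Y56.15
G1 X91.33 Y48.48
G0 X89.62 Y51.13
M3 S424
G1 X105.45 Y73.53 F1813
G1 X117.89 Y97.77
G1 X126.93 Y123.84
G1 X132.57 Y151.75
G1 X134.82 Y181.50
M5
G0 X0.00 Y0.00

viewBox `0 0 214.13 220.15` with mm width/height → 1 unit = 1 mm. Flip: y_m = 220.15 − y_svg.

**Shape 1** — `<polygon>` regular polygon, stroke `#0000ff` → engrave (S215, F2478). Machine vertices: (99.85,101.64) → (102.15,85.42) → (85.93,83.12) → (83.63,99.34) → (99.85,101.64). Closed: final G1 returns to the first vertex.

**Shape 2** — `<path>` rectangle, stroke `#0000ff` → engrave (S215, F2478). Machine vertices: (57.54,116.72) → (138.97,116.72) → (138.97,104.01) → (57.54,104.01) → (57.54,116.72). Closed: final G1 returns to the first vertex.

**Shape 3** — `<rect>` rectangle, stroke `#0000ff` → engrave (S215, F2478). Machine vertices: (22.02,140.89) → (124.51,140.89) → (124.51,89.13) → (22.02,89.13) → (22.02,140.89). Closed: final G1 returns to the first vertex.

**Shape 4** — `<path>` open polyline, stroke `#ff8800` → score (S424, F1813). Machine vertices: (81.08,19.59) → (17.02,95.00) → (100.76,15.29) → (76.92,119.01) → (101.16,91.31). Open path.

**Shape 5** — `<path>` regular polygon, stroke `#0000ff` → engrave (S215, F2478). Machine vertices: (91.33,48.48) → (79.24,51.32) → (73.93,62.55) → (79.39,73.70) → (91.52,76.38) → (101.17,68.57) → (101.09,56.15) → (91.33,48.48). Closed: final G1 returns to the first vertex.

**Shape 6** — `<path>` quadratic bezier, stroke `#ff8800` → score (S424, F1813). Control points (SVG): P0=(89.62,169.02), P1=(133.44,115.32), P2=(134.82,38.65); sampled at t=k/5. Machine vertices: (89.62,51.13) → (105.45,73.53) → (117.89,97.77) → (126.93,123.84) → (132.57,151.75) → (134.82,181.50). Open path.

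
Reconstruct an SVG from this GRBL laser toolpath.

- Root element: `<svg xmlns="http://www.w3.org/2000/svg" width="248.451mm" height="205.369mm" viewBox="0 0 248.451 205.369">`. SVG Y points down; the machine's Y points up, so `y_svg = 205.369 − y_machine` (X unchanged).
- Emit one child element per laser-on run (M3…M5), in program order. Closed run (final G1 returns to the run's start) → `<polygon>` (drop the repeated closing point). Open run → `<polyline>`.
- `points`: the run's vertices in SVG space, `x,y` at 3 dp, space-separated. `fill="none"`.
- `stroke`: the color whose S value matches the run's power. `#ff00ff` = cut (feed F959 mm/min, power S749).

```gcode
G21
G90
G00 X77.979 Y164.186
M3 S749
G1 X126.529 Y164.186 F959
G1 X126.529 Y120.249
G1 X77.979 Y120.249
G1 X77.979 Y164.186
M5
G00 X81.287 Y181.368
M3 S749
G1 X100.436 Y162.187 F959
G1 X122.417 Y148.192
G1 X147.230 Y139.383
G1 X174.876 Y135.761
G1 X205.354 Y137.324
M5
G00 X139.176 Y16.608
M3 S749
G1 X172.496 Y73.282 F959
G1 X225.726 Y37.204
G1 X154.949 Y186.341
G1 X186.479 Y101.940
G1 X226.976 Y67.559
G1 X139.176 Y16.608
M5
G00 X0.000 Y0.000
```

y_svg = 205.369 − y_m. Every run uses S749, so all elements get stroke `#ff00ff` (cut).

[1] closed run; points: 77.979,41.183 126.529,41.183 126.529,85.120 77.979,85.120

[2] open run; points: 81.287,24.001 100.436,43.182 122.417,57.177 147.230,65.986 174.876,69.608 205.354,68.045

[3] closed run; points: 139.176,188.761 172.496,132.087 225.726,168.165 154.949,19.028 186.479,103.429 226.976,137.810

<svg xmlns="http://www.w3.org/2000/svg" width="248.451mm" height="205.369mm" viewBox="0 0 248.451 205.369">
  <polygon points="77.979,41.183 126.529,41.183 126.529,85.120 77.979,85.120" fill="none" stroke="#ff00ff"/>
  <polyline points="81.287,24.001 100.436,43.182 122.417,57.177 147.230,65.986 174.876,69.608 205.354,68.045" fill="none" stroke="#ff00ff"/>
  <polygon points="139.176,188.761 172.496,132.087 225.726,168.165 154.949,19.028 186.479,103.429 226.976,137.810" fill="none" stroke="#ff00ff"/>
</svg>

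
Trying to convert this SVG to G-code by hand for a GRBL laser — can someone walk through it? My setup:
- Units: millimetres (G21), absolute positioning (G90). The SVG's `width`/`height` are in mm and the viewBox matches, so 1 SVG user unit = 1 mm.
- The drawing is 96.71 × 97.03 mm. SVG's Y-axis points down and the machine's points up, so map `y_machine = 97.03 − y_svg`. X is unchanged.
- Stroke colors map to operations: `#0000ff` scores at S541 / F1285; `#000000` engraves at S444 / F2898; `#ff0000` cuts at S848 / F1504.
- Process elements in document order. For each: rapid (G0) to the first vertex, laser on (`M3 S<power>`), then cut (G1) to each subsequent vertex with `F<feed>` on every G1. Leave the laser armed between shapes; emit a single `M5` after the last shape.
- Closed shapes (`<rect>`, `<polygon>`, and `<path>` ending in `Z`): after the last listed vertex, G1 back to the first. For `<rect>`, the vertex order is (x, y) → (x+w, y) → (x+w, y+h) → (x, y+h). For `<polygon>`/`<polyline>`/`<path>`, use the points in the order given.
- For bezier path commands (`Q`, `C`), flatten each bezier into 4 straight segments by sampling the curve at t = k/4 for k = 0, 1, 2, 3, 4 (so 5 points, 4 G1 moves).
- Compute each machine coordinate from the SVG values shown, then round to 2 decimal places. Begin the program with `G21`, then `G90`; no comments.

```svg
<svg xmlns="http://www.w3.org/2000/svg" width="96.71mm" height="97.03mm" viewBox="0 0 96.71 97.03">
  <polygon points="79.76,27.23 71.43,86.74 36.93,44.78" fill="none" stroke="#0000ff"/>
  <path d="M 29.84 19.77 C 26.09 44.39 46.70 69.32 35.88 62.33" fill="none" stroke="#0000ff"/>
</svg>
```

1 u = 1 mm; y_m = 97.03 − y.

[1] `<polygon>` closed polygon, #0000ff→score S541 F1285: (79.76,69.80) → (71.43,10.29) → (36.93,52.25) → (79.76,69.80) (closed)

[2] `<path>` cubic bezier, #0000ff→score S541 F1285: (29.84,77.26) → (30.72,59.24) → (35.51,44.13) → (38.97,34.94) → (35.88,34.70)

G21
G90
G0 X79.76 Y69.80
M3 S541
G1 X71.43 Y10.29 F1285
G1 X36.93 Y52.25 F1285
G1 X79.76 Y69.80 F1285
G0 X29.84 Y77.26
M3 S541
G1 X30.72 Y59.24 F1285
G1 X35.51 Y44.13 F1285
G1 X38.97 Y34.94 F1285
G1 X35.88 Y34.70 F1285
M5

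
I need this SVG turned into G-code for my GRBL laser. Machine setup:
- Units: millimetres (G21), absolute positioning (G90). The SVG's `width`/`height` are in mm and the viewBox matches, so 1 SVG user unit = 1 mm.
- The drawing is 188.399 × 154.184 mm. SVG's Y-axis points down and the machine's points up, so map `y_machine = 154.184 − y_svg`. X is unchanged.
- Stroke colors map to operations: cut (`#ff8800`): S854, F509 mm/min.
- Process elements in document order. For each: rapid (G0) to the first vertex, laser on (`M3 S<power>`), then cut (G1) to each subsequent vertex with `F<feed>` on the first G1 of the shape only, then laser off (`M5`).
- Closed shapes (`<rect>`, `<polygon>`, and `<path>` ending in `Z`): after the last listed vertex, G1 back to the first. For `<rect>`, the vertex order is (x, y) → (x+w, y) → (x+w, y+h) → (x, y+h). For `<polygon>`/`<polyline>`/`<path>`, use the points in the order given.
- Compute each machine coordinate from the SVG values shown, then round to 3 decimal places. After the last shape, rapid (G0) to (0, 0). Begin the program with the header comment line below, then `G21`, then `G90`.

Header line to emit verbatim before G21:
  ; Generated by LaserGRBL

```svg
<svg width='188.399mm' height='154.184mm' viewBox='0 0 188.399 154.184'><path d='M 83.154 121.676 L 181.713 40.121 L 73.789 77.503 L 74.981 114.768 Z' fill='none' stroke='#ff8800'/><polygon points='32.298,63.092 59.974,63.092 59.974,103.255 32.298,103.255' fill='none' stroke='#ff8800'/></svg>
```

Since the viewBox matches the mm dimensions, user units are millimetres directly. The only transform is the Y-flip y_m = 154.184 − y_svg.

Shape 1 is a closed polygon drawn with `<path>`. Its stroke #ff8800 means cut at S854, F509. After flipping Y the toolpath is (83.154,32.508) → (181.713,114.063) → (73.789,76.681) → (74.981,39.416) → (83.154,32.508), returning to the start.

Shape 2 is a rectangle drawn with `<polygon>`. Its stroke #ff8800 means cut at S854, F509. After flipping Y the toolpath is (32.298,91.092) → (59.974,91.092) → (59.974,50.929) → (32.298,50.929) → (32.298,91.092), returning to the start.

; Generated by LaserGRBL
G21
G90
G0 X83.154 Y32.508
M3 S854
G1 X181.713 Y114.063 F509
G1 X73.789 Y76.681
G1 X74.981 Y39.416
G1 X83.154 Y32.508
M5
G0 X32.298 Y91.092
M3 S854
G1 X59.974 Y91.092 F509
G1 X59.974 Y50.929
G1 X32.298 Y50.929
G1 X32.298 Y91.092
M5
G0 X0.000 Y0.000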